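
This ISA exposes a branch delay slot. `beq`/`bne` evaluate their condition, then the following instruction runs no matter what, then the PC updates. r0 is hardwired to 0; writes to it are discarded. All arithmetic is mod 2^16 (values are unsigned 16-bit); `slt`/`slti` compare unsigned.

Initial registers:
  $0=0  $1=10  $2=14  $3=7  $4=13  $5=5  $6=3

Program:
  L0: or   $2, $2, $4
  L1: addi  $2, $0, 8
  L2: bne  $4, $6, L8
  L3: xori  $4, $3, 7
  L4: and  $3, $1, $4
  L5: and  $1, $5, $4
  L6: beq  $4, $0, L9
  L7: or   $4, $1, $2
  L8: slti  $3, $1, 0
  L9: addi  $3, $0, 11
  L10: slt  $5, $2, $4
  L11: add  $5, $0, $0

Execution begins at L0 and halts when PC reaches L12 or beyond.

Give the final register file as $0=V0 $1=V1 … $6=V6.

$0=0 $1=10 $2=8 $3=11 $4=0 $5=0 $6=3

PC=0  or   $2, $2, $4        | $0=0 $1=10 $2=15 $3=7 $4=13 $5=5 $6=3
PC=1  addi  $2, $0, 8        | $0=0 $1=10 $2=8 $3=7 $4=13 $5=5 $6=3
PC=2  bne  $4, $6, L8        | $0=0 $1=10 $2=8 $3=7 $4=13 $5=5 $6=3  [TAKEN]
PC=3  xori  $4, $3, 7        | $0=0 $1=10 $2=8 $3=7 $4=0 $5=5 $6=3
PC=8  slti  $3, $1, 0        | $0=0 $1=10 $2=8 $3=0 $4=0 $5=5 $6=3
PC=9  addi  $3, $0, 11       | $0=0 $1=10 $2=8 $3=11 $4=0 $5=5 $6=3
PC=10 slt  $5, $2, $4        | $0=0 $1=10 $2=8 $3=11 $4=0 $5=0 $6=3
PC=11 add  $5, $0, $0        | $0=0 $1=10 $2=8 $3=11 $4=0 $5=0 $6=3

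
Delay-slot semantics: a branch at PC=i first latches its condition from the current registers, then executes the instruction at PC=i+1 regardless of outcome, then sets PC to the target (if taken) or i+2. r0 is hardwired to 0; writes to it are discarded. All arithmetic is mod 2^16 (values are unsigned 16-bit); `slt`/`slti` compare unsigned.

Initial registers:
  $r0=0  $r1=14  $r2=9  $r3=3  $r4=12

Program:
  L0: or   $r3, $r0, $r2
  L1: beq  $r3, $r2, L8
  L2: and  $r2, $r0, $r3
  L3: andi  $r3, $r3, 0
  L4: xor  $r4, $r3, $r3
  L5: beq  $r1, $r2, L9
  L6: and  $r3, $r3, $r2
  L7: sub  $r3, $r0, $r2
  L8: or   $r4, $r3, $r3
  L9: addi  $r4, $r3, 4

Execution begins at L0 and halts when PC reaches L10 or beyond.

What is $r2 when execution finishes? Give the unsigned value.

PC=0  or   $r3, $r0, $r2     | $r0=0 $r1=14 $r2=9 $r3=9 $r4=12
PC=1  beq  $r3, $r2, L8      | $r0=0 $r1=14 $r2=9 $r3=9 $r4=12  [TAKEN]
PC=2  and  $r2, $r0, $r3     | $r0=0 $r1=14 $r2=0 $r3=9 $r4=12
PC=8  or   $r4, $r3, $r3     | $r0=0 $r1=14 $r2=0 $r3=9 $r4=9
PC=9  addi  $r4, $r3, 4      | $r0=0 $r1=14 $r2=0 $r3=9 $r4=13

0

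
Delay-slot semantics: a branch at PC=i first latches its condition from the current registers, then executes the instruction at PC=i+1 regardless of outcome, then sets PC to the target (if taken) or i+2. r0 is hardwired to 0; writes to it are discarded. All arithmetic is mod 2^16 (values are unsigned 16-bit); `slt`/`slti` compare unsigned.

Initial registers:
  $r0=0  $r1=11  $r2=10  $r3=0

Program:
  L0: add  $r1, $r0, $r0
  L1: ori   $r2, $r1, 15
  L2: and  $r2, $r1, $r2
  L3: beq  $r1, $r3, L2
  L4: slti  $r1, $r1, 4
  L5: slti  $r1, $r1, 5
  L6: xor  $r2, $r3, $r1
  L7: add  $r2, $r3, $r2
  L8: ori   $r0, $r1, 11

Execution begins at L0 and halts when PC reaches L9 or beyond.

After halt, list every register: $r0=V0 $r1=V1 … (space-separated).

#0 add  $r1, $r0, $r0 ; 0/0/10/0
#1 ori   $r2, $r1, 15 ; 0/0/15/0
#2 and  $r2, $r1, $r2 ; 0/0/0/0
#3 beq  $r1, $r3, L2 ; 0/0/0/0 ; →target
#4 slti  $r1, $r1, 4 ; 0/1/0/0
#2 and  $r2, $r1, $r2 ; 0/1/0/0
#3 beq  $r1, $r3, L2 ; 0/1/0/0 ; →fallthru
#4 slti  $r1, $r1, 4 ; 0/1/0/0
#5 slti  $r1, $r1, 5 ; 0/1/0/0
#6 xor  $r2, $r3, $r1 ; 0/1/1/0
#7 add  $r2, $r3, $r2 ; 0/1/1/0
#8 ori   $r0, $r1, 11 ; 0/1/1/0

$r0=0 $r1=1 $r2=1 $r3=0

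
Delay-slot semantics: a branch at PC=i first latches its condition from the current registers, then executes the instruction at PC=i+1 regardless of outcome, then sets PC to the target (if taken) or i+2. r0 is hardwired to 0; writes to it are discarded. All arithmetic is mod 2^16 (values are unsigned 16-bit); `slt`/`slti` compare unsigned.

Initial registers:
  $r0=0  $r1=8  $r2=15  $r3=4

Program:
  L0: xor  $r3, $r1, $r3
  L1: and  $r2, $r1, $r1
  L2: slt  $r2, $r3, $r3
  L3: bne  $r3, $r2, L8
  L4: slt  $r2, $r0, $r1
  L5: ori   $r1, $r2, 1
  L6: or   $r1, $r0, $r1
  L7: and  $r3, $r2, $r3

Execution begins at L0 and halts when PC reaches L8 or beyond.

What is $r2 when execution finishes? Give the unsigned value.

[0] xor  $r3, $r1, $r3  →  {$r0:0, $r1:8, $r2:15, $r3:12}
[1] and  $r2, $r1, $r1  →  {$r0:0, $r1:8, $r2:8, $r3:12}
[2] slt  $r2, $r3, $r3  →  {$r0:0, $r1:8, $r2:0, $r3:12}
[3] bne  $r3, $r2, L8  →  {$r0:0, $r1:8, $r2:0, $r3:12}  ⟨branch taken⟩
[4] slt  $r2, $r0, $r1  →  {$r0:0, $r1:8, $r2:1, $r3:12}

1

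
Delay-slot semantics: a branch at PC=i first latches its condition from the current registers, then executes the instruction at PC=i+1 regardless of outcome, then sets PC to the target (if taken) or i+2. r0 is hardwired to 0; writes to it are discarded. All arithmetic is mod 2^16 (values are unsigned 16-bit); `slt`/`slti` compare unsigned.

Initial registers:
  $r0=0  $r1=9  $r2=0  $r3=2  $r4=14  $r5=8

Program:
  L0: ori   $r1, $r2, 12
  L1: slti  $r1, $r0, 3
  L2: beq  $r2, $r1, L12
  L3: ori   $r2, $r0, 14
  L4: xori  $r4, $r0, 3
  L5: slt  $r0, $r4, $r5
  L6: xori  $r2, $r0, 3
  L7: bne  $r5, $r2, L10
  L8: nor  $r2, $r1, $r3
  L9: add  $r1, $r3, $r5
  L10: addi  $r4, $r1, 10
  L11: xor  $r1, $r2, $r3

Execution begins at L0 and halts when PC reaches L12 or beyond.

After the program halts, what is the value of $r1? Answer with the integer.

[0] ori   $r1, $r2, 12  →  {$r0:0, $r1:12, $r2:0, $r3:2, $r4:14, $r5:8}
[1] slti  $r1, $r0, 3  →  {$r0:0, $r1:1, $r2:0, $r3:2, $r4:14, $r5:8}
[2] beq  $r2, $r1, L12  →  {$r0:0, $r1:1, $r2:0, $r3:2, $r4:14, $r5:8}  ⟨branch fallthrough⟩
[3] ori   $r2, $r0, 14  →  {$r0:0, $r1:1, $r2:14, $r3:2, $r4:14, $r5:8}
[4] xori  $r4, $r0, 3  →  {$r0:0, $r1:1, $r2:14, $r3:2, $r4:3, $r5:8}
[5] slt  $r0, $r4, $r5  →  {$r0:0, $r1:1, $r2:14, $r3:2, $r4:3, $r5:8}
[6] xori  $r2, $r0, 3  →  {$r0:0, $r1:1, $r2:3, $r3:2, $r4:3, $r5:8}
[7] bne  $r5, $r2, L10  →  {$r0:0, $r1:1, $r2:3, $r3:2, $r4:3, $r5:8}  ⟨branch taken⟩
[8] nor  $r2, $r1, $r3  →  {$r0:0, $r1:1, $r2:65532, $r3:2, $r4:3, $r5:8}
[10] addi  $r4, $r1, 10  →  {$r0:0, $r1:1, $r2:65532, $r3:2, $r4:11, $r5:8}
[11] xor  $r1, $r2, $r3  →  {$r0:0, $r1:65534, $r2:65532, $r3:2, $r4:11, $r5:8}

65534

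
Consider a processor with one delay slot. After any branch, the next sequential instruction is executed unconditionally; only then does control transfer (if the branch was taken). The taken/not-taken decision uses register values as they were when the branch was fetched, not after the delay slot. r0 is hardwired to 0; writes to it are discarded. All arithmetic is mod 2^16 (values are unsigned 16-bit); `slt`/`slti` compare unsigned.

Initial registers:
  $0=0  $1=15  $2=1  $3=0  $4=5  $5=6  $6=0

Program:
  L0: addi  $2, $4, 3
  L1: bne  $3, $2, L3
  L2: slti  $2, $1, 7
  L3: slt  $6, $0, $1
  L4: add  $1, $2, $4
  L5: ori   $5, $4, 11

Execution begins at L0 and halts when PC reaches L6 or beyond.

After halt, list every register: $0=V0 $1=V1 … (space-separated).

$0=0 $1=5 $2=0 $3=0 $4=5 $5=15 $6=1

[0] addi  $2, $4, 3  →  {$0:0, $1:15, $2:8, $3:0, $4:5, $5:6, $6:0}
[1] bne  $3, $2, L3  →  {$0:0, $1:15, $2:8, $3:0, $4:5, $5:6, $6:0}  ⟨branch taken⟩
[2] slti  $2, $1, 7  →  {$0:0, $1:15, $2:0, $3:0, $4:5, $5:6, $6:0}
[3] slt  $6, $0, $1  →  {$0:0, $1:15, $2:0, $3:0, $4:5, $5:6, $6:1}
[4] add  $1, $2, $4  →  {$0:0, $1:5, $2:0, $3:0, $4:5, $5:6, $6:1}
[5] ori   $5, $4, 11  →  {$0:0, $1:5, $2:0, $3:0, $4:5, $5:15, $6:1}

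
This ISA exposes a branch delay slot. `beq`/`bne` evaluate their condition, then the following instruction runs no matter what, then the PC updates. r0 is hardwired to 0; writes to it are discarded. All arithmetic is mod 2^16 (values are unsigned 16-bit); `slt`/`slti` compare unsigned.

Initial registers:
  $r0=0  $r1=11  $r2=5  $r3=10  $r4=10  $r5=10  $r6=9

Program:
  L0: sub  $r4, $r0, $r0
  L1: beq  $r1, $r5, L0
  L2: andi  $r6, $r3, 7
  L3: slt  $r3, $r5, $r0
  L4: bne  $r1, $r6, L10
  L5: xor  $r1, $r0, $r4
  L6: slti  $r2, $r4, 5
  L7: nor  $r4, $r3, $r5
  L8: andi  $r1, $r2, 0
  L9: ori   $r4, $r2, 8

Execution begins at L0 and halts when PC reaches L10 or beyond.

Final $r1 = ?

#0 sub  $r4, $r0, $r0 ; 0/11/5/10/0/10/9
#1 beq  $r1, $r5, L0 ; 0/11/5/10/0/10/9 ; →fallthru
#2 andi  $r6, $r3, 7 ; 0/11/5/10/0/10/2
#3 slt  $r3, $r5, $r0 ; 0/11/5/0/0/10/2
#4 bne  $r1, $r6, L10 ; 0/11/5/0/0/10/2 ; →target
#5 xor  $r1, $r0, $r4 ; 0/0/5/0/0/10/2

0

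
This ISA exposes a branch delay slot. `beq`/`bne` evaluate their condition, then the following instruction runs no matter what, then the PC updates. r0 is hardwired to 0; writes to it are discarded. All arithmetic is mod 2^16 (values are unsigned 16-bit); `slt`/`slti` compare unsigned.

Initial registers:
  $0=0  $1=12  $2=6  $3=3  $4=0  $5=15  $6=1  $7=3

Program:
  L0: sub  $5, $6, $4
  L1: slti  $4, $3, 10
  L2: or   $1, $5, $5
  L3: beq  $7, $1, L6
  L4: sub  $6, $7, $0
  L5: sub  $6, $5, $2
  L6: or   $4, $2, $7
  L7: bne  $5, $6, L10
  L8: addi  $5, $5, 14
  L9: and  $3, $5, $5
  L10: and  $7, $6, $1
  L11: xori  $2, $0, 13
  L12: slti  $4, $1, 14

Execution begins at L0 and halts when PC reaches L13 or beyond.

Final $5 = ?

PC=0  sub  $5, $6, $4        | $0=0 $1=12 $2=6 $3=3 $4=0 $5=1 $6=1 $7=3
PC=1  slti  $4, $3, 10       | $0=0 $1=12 $2=6 $3=3 $4=1 $5=1 $6=1 $7=3
PC=2  or   $1, $5, $5        | $0=0 $1=1 $2=6 $3=3 $4=1 $5=1 $6=1 $7=3
PC=3  beq  $7, $1, L6        | $0=0 $1=1 $2=6 $3=3 $4=1 $5=1 $6=1 $7=3  [not taken]
PC=4  sub  $6, $7, $0        | $0=0 $1=1 $2=6 $3=3 $4=1 $5=1 $6=3 $7=3
PC=5  sub  $6, $5, $2        | $0=0 $1=1 $2=6 $3=3 $4=1 $5=1 $6=65531 $7=3
PC=6  or   $4, $2, $7        | $0=0 $1=1 $2=6 $3=3 $4=7 $5=1 $6=65531 $7=3
PC=7  bne  $5, $6, L10       | $0=0 $1=1 $2=6 $3=3 $4=7 $5=1 $6=65531 $7=3  [TAKEN]
PC=8  addi  $5, $5, 14       | $0=0 $1=1 $2=6 $3=3 $4=7 $5=15 $6=65531 $7=3
PC=10 and  $7, $6, $1        | $0=0 $1=1 $2=6 $3=3 $4=7 $5=15 $6=65531 $7=1
PC=11 xori  $2, $0, 13       | $0=0 $1=1 $2=13 $3=3 $4=7 $5=15 $6=65531 $7=1
PC=12 slti  $4, $1, 14       | $0=0 $1=1 $2=13 $3=3 $4=1 $5=15 $6=65531 $7=1

15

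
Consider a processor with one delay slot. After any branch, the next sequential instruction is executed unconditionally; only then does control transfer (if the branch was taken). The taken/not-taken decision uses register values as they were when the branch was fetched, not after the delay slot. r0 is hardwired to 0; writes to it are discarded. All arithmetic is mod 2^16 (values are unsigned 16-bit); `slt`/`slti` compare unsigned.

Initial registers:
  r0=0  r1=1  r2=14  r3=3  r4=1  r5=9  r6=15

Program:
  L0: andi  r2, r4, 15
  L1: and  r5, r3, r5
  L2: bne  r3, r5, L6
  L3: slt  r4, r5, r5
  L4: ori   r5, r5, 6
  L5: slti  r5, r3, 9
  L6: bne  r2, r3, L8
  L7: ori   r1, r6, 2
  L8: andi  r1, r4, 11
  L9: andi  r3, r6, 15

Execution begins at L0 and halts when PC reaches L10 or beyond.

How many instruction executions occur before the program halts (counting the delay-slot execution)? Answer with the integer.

PC=0  andi  r2, r4, 15       | r0=0 r1=1 r2=1 r3=3 r4=1 r5=9 r6=15
PC=1  and  r5, r3, r5        | r0=0 r1=1 r2=1 r3=3 r4=1 r5=1 r6=15
PC=2  bne  r3, r5, L6        | r0=0 r1=1 r2=1 r3=3 r4=1 r5=1 r6=15  [TAKEN]
PC=3  slt  r4, r5, r5        | r0=0 r1=1 r2=1 r3=3 r4=0 r5=1 r6=15
PC=6  bne  r2, r3, L8        | r0=0 r1=1 r2=1 r3=3 r4=0 r5=1 r6=15  [TAKEN]
PC=7  ori   r1, r6, 2        | r0=0 r1=15 r2=1 r3=3 r4=0 r5=1 r6=15
PC=8  andi  r1, r4, 11       | r0=0 r1=0 r2=1 r3=3 r4=0 r5=1 r6=15
PC=9  andi  r3, r6, 15       | r0=0 r1=0 r2=1 r3=15 r4=0 r5=1 r6=15

8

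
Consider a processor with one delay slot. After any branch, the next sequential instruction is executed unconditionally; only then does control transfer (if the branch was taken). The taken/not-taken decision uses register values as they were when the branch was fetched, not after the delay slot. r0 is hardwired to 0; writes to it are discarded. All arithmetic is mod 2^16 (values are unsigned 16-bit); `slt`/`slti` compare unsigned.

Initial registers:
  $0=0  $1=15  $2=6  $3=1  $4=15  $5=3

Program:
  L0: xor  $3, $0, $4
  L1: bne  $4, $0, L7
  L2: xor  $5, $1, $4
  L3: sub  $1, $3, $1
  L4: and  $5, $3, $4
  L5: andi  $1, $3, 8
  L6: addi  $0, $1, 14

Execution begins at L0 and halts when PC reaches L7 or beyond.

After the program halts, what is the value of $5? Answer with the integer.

0

  step pc=0: xor  $3, $0, $4  regs=(0,15,6,15,15,3)
  step pc=1: bne  $4, $0, L7  cond=T  regs=(0,15,6,15,15,3)
  step pc=2: xor  $5, $1, $4  regs=(0,15,6,15,15,0)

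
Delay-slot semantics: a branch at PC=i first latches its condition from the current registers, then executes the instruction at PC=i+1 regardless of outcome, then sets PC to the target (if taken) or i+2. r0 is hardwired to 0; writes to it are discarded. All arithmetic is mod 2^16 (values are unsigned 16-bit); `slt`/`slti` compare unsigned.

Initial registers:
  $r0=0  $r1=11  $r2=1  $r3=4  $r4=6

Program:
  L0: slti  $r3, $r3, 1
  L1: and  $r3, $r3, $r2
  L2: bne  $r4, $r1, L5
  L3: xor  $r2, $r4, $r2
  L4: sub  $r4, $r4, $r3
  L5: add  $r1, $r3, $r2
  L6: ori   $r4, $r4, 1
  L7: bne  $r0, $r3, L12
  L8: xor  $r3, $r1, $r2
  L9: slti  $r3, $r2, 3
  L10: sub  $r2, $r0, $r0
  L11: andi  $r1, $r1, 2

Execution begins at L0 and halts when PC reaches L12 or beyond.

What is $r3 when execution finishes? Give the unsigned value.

0

  step pc=0: slti  $r3, $r3, 1  regs=(0,11,1,0,6)
  step pc=1: and  $r3, $r3, $r2  regs=(0,11,1,0,6)
  step pc=2: bne  $r4, $r1, L5  cond=T  regs=(0,11,1,0,6)
  step pc=3: xor  $r2, $r4, $r2  regs=(0,11,7,0,6)
  step pc=5: add  $r1, $r3, $r2  regs=(0,7,7,0,6)
  step pc=6: ori   $r4, $r4, 1  regs=(0,7,7,0,7)
  step pc=7: bne  $r0, $r3, L12  cond=F  regs=(0,7,7,0,7)
  step pc=8: xor  $r3, $r1, $r2  regs=(0,7,7,0,7)
  step pc=9: slti  $r3, $r2, 3  regs=(0,7,7,0,7)
  step pc=10: sub  $r2, $r0, $r0  regs=(0,7,0,0,7)
  step pc=11: andi  $r1, $r1, 2  regs=(0,2,0,0,7)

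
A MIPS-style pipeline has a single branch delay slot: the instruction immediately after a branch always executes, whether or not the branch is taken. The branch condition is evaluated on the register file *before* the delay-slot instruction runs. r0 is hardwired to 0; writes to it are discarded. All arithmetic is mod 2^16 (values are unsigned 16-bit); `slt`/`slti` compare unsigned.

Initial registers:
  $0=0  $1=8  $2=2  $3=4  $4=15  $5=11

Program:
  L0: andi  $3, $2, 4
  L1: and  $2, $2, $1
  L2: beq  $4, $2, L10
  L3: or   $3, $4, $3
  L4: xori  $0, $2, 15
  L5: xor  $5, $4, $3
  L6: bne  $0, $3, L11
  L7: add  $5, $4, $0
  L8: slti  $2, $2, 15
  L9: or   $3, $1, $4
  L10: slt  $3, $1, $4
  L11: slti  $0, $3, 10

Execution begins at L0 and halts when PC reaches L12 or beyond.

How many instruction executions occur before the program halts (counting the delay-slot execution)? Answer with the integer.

  step pc=0: andi  $3, $2, 4  regs=(0,8,2,0,15,11)
  step pc=1: and  $2, $2, $1  regs=(0,8,0,0,15,11)
  step pc=2: beq  $4, $2, L10  cond=F  regs=(0,8,0,0,15,11)
  step pc=3: or   $3, $4, $3  regs=(0,8,0,15,15,11)
  step pc=4: xori  $0, $2, 15  regs=(0,8,0,15,15,11)
  step pc=5: xor  $5, $4, $3  regs=(0,8,0,15,15,0)
  step pc=6: bne  $0, $3, L11  cond=T  regs=(0,8,0,15,15,0)
  step pc=7: add  $5, $4, $0  regs=(0,8,0,15,15,15)
  step pc=11: slti  $0, $3, 10  regs=(0,8,0,15,15,15)

9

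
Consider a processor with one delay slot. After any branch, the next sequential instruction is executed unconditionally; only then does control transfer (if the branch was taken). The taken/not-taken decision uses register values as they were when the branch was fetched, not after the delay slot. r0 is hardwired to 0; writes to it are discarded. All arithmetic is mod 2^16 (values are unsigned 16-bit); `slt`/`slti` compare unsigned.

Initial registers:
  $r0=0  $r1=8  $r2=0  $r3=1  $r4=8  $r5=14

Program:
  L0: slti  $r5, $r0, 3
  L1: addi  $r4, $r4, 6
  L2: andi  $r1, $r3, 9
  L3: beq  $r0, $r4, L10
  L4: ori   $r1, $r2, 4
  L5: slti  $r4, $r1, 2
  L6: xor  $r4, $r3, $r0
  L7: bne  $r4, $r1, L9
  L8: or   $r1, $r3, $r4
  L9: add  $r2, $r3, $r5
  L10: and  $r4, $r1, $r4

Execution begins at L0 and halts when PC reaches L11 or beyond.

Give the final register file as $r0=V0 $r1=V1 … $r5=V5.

#0 slti  $r5, $r0, 3 ; 0/8/0/1/8/1
#1 addi  $r4, $r4, 6 ; 0/8/0/1/14/1
#2 andi  $r1, $r3, 9 ; 0/1/0/1/14/1
#3 beq  $r0, $r4, L10 ; 0/1/0/1/14/1 ; →fallthru
#4 ori   $r1, $r2, 4 ; 0/4/0/1/14/1
#5 slti  $r4, $r1, 2 ; 0/4/0/1/0/1
#6 xor  $r4, $r3, $r0 ; 0/4/0/1/1/1
#7 bne  $r4, $r1, L9 ; 0/4/0/1/1/1 ; →target
#8 or   $r1, $r3, $r4 ; 0/1/0/1/1/1
#9 add  $r2, $r3, $r5 ; 0/1/2/1/1/1
#10 and  $r4, $r1, $r4 ; 0/1/2/1/1/1

$r0=0 $r1=1 $r2=2 $r3=1 $r4=1 $r5=1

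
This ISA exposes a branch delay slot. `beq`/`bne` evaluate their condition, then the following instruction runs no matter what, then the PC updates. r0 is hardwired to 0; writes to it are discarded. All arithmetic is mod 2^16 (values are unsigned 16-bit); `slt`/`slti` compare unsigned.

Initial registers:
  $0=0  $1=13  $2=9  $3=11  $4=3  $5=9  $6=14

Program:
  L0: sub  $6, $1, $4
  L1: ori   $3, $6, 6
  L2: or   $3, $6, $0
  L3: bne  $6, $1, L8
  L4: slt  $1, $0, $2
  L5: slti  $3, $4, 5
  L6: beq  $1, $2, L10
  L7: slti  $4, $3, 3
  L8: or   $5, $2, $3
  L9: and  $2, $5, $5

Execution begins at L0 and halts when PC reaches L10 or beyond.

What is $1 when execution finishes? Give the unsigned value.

[0] sub  $6, $1, $4  →  {$0:0, $1:13, $2:9, $3:11, $4:3, $5:9, $6:10}
[1] ori   $3, $6, 6  →  {$0:0, $1:13, $2:9, $3:14, $4:3, $5:9, $6:10}
[2] or   $3, $6, $0  →  {$0:0, $1:13, $2:9, $3:10, $4:3, $5:9, $6:10}
[3] bne  $6, $1, L8  →  {$0:0, $1:13, $2:9, $3:10, $4:3, $5:9, $6:10}  ⟨branch taken⟩
[4] slt  $1, $0, $2  →  {$0:0, $1:1, $2:9, $3:10, $4:3, $5:9, $6:10}
[8] or   $5, $2, $3  →  {$0:0, $1:1, $2:9, $3:10, $4:3, $5:11, $6:10}
[9] and  $2, $5, $5  →  {$0:0, $1:1, $2:11, $3:10, $4:3, $5:11, $6:10}

1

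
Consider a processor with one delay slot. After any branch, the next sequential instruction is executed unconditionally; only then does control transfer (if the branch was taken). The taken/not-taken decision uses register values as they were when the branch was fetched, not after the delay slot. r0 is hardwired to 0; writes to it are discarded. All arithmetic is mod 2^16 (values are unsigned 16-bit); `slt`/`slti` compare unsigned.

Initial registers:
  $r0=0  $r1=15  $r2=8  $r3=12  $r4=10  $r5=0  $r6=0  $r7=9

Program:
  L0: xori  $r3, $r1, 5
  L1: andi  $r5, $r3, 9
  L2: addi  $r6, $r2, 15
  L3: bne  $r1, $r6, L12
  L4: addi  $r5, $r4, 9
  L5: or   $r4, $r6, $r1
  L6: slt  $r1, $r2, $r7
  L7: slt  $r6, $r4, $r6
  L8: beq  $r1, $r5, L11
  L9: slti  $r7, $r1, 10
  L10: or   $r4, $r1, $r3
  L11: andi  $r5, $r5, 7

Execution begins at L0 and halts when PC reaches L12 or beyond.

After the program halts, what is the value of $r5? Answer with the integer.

[0] xori  $r3, $r1, 5  →  {$r0:0, $r1:15, $r2:8, $r3:10, $r4:10, $r5:0, $r6:0, $r7:9}
[1] andi  $r5, $r3, 9  →  {$r0:0, $r1:15, $r2:8, $r3:10, $r4:10, $r5:8, $r6:0, $r7:9}
[2] addi  $r6, $r2, 15  →  {$r0:0, $r1:15, $r2:8, $r3:10, $r4:10, $r5:8, $r6:23, $r7:9}
[3] bne  $r1, $r6, L12  →  {$r0:0, $r1:15, $r2:8, $r3:10, $r4:10, $r5:8, $r6:23, $r7:9}  ⟨branch taken⟩
[4] addi  $r5, $r4, 9  →  {$r0:0, $r1:15, $r2:8, $r3:10, $r4:10, $r5:19, $r6:23, $r7:9}

19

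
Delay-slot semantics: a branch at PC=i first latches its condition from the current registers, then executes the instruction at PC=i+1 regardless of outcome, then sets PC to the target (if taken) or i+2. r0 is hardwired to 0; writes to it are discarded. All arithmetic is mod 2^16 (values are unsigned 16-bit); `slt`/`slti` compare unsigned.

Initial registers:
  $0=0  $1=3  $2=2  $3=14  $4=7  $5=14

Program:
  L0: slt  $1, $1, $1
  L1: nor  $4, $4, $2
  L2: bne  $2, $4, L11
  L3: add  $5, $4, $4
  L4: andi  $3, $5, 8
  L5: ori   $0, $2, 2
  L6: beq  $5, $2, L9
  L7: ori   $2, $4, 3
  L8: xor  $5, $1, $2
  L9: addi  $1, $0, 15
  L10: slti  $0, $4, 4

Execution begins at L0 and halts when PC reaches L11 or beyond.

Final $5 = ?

65520

PC=0  slt  $1, $1, $1        | $0=0 $1=0 $2=2 $3=14 $4=7 $5=14
PC=1  nor  $4, $4, $2        | $0=0 $1=0 $2=2 $3=14 $4=65528 $5=14
PC=2  bne  $2, $4, L11       | $0=0 $1=0 $2=2 $3=14 $4=65528 $5=14  [TAKEN]
PC=3  add  $5, $4, $4        | $0=0 $1=0 $2=2 $3=14 $4=65528 $5=65520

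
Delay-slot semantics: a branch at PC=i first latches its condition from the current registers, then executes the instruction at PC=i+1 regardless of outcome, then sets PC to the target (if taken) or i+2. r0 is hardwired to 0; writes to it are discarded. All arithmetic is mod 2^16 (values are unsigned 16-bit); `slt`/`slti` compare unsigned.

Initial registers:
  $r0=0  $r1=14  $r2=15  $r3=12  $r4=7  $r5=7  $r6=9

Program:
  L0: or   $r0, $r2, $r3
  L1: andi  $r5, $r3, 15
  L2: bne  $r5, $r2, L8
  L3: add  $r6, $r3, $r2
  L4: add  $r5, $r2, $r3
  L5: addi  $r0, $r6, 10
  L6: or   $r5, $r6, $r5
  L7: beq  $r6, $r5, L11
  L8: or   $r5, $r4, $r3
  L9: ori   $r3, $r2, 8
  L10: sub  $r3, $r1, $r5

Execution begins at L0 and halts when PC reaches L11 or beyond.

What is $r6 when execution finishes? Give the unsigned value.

27

[0] or   $r0, $r2, $r3  →  {$r0:0, $r1:14, $r2:15, $r3:12, $r4:7, $r5:7, $r6:9}
[1] andi  $r5, $r3, 15  →  {$r0:0, $r1:14, $r2:15, $r3:12, $r4:7, $r5:12, $r6:9}
[2] bne  $r5, $r2, L8  →  {$r0:0, $r1:14, $r2:15, $r3:12, $r4:7, $r5:12, $r6:9}  ⟨branch taken⟩
[3] add  $r6, $r3, $r2  →  {$r0:0, $r1:14, $r2:15, $r3:12, $r4:7, $r5:12, $r6:27}
[8] or   $r5, $r4, $r3  →  {$r0:0, $r1:14, $r2:15, $r3:12, $r4:7, $r5:15, $r6:27}
[9] ori   $r3, $r2, 8  →  {$r0:0, $r1:14, $r2:15, $r3:15, $r4:7, $r5:15, $r6:27}
[10] sub  $r3, $r1, $r5  →  {$r0:0, $r1:14, $r2:15, $r3:65535, $r4:7, $r5:15, $r6:27}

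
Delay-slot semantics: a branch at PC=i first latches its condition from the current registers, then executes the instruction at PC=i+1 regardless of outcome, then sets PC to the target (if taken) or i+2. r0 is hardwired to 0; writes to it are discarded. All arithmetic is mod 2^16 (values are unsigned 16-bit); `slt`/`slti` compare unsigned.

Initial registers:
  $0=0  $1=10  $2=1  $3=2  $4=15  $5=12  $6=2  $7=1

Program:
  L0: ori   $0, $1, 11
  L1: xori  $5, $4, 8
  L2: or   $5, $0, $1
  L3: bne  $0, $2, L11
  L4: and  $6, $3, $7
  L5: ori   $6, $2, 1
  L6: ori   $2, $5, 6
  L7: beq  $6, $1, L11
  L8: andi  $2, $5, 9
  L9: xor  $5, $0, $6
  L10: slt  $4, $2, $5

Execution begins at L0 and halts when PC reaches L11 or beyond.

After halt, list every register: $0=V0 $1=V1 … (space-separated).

$0=0 $1=10 $2=1 $3=2 $4=15 $5=10 $6=0 $7=1

PC=0  ori   $0, $1, 11       | $0=0 $1=10 $2=1 $3=2 $4=15 $5=12 $6=2 $7=1
PC=1  xori  $5, $4, 8        | $0=0 $1=10 $2=1 $3=2 $4=15 $5=7 $6=2 $7=1
PC=2  or   $5, $0, $1        | $0=0 $1=10 $2=1 $3=2 $4=15 $5=10 $6=2 $7=1
PC=3  bne  $0, $2, L11       | $0=0 $1=10 $2=1 $3=2 $4=15 $5=10 $6=2 $7=1  [TAKEN]
PC=4  and  $6, $3, $7        | $0=0 $1=10 $2=1 $3=2 $4=15 $5=10 $6=0 $7=1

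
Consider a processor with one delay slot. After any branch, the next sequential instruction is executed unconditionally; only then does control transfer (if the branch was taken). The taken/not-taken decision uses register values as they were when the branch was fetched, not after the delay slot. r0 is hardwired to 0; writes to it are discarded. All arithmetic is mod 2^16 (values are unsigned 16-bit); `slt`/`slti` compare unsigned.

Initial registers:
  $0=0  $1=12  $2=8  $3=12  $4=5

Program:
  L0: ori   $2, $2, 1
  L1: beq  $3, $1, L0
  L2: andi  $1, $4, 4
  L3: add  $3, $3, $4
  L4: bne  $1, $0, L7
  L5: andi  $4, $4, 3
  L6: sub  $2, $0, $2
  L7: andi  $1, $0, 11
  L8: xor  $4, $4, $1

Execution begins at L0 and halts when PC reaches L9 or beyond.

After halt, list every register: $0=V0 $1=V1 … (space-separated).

$0=0 $1=0 $2=9 $3=17 $4=1

PC=0  ori   $2, $2, 1        | $0=0 $1=12 $2=9 $3=12 $4=5
PC=1  beq  $3, $1, L0        | $0=0 $1=12 $2=9 $3=12 $4=5  [TAKEN]
PC=2  andi  $1, $4, 4        | $0=0 $1=4 $2=9 $3=12 $4=5
PC=0  ori   $2, $2, 1        | $0=0 $1=4 $2=9 $3=12 $4=5
PC=1  beq  $3, $1, L0        | $0=0 $1=4 $2=9 $3=12 $4=5  [not taken]
PC=2  andi  $1, $4, 4        | $0=0 $1=4 $2=9 $3=12 $4=5
PC=3  add  $3, $3, $4        | $0=0 $1=4 $2=9 $3=17 $4=5
PC=4  bne  $1, $0, L7        | $0=0 $1=4 $2=9 $3=17 $4=5  [TAKEN]
PC=5  andi  $4, $4, 3        | $0=0 $1=4 $2=9 $3=17 $4=1
PC=7  andi  $1, $0, 11       | $0=0 $1=0 $2=9 $3=17 $4=1
PC=8  xor  $4, $4, $1        | $0=0 $1=0 $2=9 $3=17 $4=1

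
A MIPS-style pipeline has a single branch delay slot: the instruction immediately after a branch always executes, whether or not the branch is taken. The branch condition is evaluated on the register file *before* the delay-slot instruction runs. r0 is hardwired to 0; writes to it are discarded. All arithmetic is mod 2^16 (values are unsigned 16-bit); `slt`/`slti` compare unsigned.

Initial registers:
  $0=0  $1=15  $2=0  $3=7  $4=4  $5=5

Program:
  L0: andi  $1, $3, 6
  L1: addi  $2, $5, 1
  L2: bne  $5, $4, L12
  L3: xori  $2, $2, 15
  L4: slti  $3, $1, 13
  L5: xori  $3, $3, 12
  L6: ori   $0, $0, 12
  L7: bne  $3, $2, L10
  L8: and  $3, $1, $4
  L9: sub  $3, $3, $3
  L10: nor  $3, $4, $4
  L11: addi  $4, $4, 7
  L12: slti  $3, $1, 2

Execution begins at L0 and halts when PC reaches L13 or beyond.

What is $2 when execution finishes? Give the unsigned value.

#0 andi  $1, $3, 6 ; 0/6/0/7/4/5
#1 addi  $2, $5, 1 ; 0/6/6/7/4/5
#2 bne  $5, $4, L12 ; 0/6/6/7/4/5 ; →target
#3 xori  $2, $2, 15 ; 0/6/9/7/4/5
#12 slti  $3, $1, 2 ; 0/6/9/0/4/5

9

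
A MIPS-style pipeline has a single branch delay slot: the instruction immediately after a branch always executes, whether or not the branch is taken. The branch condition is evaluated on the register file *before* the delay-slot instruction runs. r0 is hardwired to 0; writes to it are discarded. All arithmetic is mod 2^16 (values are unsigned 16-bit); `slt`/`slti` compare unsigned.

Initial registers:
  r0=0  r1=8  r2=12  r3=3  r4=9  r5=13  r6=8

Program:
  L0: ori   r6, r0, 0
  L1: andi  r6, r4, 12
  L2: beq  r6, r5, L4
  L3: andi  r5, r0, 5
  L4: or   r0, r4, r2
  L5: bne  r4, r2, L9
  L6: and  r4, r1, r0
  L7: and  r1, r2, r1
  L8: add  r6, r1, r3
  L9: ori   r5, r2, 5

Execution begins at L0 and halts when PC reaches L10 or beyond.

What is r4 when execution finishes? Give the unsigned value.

[0] ori   r6, r0, 0  →  {r0:0, r1:8, r2:12, r3:3, r4:9, r5:13, r6:0}
[1] andi  r6, r4, 12  →  {r0:0, r1:8, r2:12, r3:3, r4:9, r5:13, r6:8}
[2] beq  r6, r5, L4  →  {r0:0, r1:8, r2:12, r3:3, r4:9, r5:13, r6:8}  ⟨branch fallthrough⟩
[3] andi  r5, r0, 5  →  {r0:0, r1:8, r2:12, r3:3, r4:9, r5:0, r6:8}
[4] or   r0, r4, r2  →  {r0:0, r1:8, r2:12, r3:3, r4:9, r5:0, r6:8}
[5] bne  r4, r2, L9  →  {r0:0, r1:8, r2:12, r3:3, r4:9, r5:0, r6:8}  ⟨branch taken⟩
[6] and  r4, r1, r0  →  {r0:0, r1:8, r2:12, r3:3, r4:0, r5:0, r6:8}
[9] ori   r5, r2, 5  →  {r0:0, r1:8, r2:12, r3:3, r4:0, r5:13, r6:8}

0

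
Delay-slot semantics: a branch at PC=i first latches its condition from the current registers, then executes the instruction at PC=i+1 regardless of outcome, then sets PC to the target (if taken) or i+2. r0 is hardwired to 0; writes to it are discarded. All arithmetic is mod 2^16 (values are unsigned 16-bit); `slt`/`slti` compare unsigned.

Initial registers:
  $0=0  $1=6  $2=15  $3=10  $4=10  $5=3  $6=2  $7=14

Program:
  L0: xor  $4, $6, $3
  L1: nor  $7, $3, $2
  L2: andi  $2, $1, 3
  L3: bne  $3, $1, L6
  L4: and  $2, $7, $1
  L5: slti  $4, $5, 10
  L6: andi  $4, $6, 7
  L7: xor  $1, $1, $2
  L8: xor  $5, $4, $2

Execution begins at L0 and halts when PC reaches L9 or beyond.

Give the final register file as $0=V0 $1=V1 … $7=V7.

PC=0  xor  $4, $6, $3        | $0=0 $1=6 $2=15 $3=10 $4=8 $5=3 $6=2 $7=14
PC=1  nor  $7, $3, $2        | $0=0 $1=6 $2=15 $3=10 $4=8 $5=3 $6=2 $7=65520
PC=2  andi  $2, $1, 3        | $0=0 $1=6 $2=2 $3=10 $4=8 $5=3 $6=2 $7=65520
PC=3  bne  $3, $1, L6        | $0=0 $1=6 $2=2 $3=10 $4=8 $5=3 $6=2 $7=65520  [TAKEN]
PC=4  and  $2, $7, $1        | $0=0 $1=6 $2=0 $3=10 $4=8 $5=3 $6=2 $7=65520
PC=6  andi  $4, $6, 7        | $0=0 $1=6 $2=0 $3=10 $4=2 $5=3 $6=2 $7=65520
PC=7  xor  $1, $1, $2        | $0=0 $1=6 $2=0 $3=10 $4=2 $5=3 $6=2 $7=65520
PC=8  xor  $5, $4, $2        | $0=0 $1=6 $2=0 $3=10 $4=2 $5=2 $6=2 $7=65520

$0=0 $1=6 $2=0 $3=10 $4=2 $5=2 $6=2 $7=65520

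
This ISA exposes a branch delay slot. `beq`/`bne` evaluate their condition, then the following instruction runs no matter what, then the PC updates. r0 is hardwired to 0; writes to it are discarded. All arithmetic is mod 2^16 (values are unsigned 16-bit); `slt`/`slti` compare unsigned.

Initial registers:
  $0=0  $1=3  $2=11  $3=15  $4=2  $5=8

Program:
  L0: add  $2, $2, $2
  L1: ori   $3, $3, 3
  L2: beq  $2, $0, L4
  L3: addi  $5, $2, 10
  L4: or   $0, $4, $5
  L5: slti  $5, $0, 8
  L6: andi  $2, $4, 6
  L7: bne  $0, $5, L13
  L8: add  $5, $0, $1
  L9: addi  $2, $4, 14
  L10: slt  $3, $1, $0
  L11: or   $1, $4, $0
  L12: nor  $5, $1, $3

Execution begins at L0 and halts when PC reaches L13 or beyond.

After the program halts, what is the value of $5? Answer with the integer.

3

PC=0  add  $2, $2, $2        | $0=0 $1=3 $2=22 $3=15 $4=2 $5=8
PC=1  ori   $3, $3, 3        | $0=0 $1=3 $2=22 $3=15 $4=2 $5=8
PC=2  beq  $2, $0, L4        | $0=0 $1=3 $2=22 $3=15 $4=2 $5=8  [not taken]
PC=3  addi  $5, $2, 10       | $0=0 $1=3 $2=22 $3=15 $4=2 $5=32
PC=4  or   $0, $4, $5        | $0=0 $1=3 $2=22 $3=15 $4=2 $5=32
PC=5  slti  $5, $0, 8        | $0=0 $1=3 $2=22 $3=15 $4=2 $5=1
PC=6  andi  $2, $4, 6        | $0=0 $1=3 $2=2 $3=15 $4=2 $5=1
PC=7  bne  $0, $5, L13       | $0=0 $1=3 $2=2 $3=15 $4=2 $5=1  [TAKEN]
PC=8  add  $5, $0, $1        | $0=0 $1=3 $2=2 $3=15 $4=2 $5=3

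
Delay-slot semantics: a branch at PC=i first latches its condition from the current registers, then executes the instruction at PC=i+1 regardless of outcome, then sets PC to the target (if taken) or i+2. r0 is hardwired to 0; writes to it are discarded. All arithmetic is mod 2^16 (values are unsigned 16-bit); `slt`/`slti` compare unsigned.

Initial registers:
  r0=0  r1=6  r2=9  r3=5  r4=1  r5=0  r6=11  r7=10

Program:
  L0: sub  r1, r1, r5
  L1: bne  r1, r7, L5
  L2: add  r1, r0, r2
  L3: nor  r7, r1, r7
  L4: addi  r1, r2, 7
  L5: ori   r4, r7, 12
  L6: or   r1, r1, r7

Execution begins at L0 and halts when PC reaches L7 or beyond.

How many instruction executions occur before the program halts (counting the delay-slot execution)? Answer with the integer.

#0 sub  r1, r1, r5 ; 0/6/9/5/1/0/11/10
#1 bne  r1, r7, L5 ; 0/6/9/5/1/0/11/10 ; →target
#2 add  r1, r0, r2 ; 0/9/9/5/1/0/11/10
#5 ori   r4, r7, 12 ; 0/9/9/5/14/0/11/10
#6 or   r1, r1, r7 ; 0/11/9/5/14/0/11/10

5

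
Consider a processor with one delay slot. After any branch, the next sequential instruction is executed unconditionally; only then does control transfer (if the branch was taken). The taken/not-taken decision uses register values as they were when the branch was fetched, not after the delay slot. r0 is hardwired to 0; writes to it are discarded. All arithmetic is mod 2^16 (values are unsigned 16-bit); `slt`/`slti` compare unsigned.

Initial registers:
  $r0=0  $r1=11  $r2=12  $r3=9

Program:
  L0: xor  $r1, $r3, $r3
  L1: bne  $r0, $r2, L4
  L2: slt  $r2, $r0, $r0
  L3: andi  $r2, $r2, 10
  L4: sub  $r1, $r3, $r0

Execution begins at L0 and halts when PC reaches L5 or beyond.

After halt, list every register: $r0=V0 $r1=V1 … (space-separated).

$r0=0 $r1=9 $r2=0 $r3=9

#0 xor  $r1, $r3, $r3 ; 0/0/12/9
#1 bne  $r0, $r2, L4 ; 0/0/12/9 ; →target
#2 slt  $r2, $r0, $r0 ; 0/0/0/9
#4 sub  $r1, $r3, $r0 ; 0/9/0/9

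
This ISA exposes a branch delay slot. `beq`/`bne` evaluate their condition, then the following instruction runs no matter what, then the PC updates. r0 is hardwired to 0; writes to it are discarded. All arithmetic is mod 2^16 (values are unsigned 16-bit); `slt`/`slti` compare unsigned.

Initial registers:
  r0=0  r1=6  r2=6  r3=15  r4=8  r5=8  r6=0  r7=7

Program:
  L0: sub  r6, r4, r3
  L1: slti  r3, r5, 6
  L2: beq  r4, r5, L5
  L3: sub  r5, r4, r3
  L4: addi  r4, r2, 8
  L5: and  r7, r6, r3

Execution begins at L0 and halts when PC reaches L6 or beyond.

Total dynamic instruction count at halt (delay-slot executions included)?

  step pc=0: sub  r6, r4, r3  regs=(0,6,6,15,8,8,65529,7)
  step pc=1: slti  r3, r5, 6  regs=(0,6,6,0,8,8,65529,7)
  step pc=2: beq  r4, r5, L5  cond=T  regs=(0,6,6,0,8,8,65529,7)
  step pc=3: sub  r5, r4, r3  regs=(0,6,6,0,8,8,65529,7)
  step pc=5: and  r7, r6, r3  regs=(0,6,6,0,8,8,65529,0)

5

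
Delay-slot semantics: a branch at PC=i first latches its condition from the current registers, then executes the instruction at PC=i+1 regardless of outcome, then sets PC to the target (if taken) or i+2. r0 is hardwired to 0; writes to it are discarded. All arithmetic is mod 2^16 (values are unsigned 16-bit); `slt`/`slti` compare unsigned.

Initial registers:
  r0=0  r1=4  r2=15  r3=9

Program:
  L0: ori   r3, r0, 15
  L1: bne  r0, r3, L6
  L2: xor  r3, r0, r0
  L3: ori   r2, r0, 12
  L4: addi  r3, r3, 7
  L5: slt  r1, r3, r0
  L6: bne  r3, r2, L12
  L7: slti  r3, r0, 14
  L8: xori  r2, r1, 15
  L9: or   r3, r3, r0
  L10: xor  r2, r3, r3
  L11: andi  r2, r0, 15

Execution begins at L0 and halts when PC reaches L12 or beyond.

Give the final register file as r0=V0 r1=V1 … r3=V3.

r0=0 r1=4 r2=15 r3=1

#0 ori   r3, r0, 15 ; 0/4/15/15
#1 bne  r0, r3, L6 ; 0/4/15/15 ; →target
#2 xor  r3, r0, r0 ; 0/4/15/0
#6 bne  r3, r2, L12 ; 0/4/15/0 ; →target
#7 slti  r3, r0, 14 ; 0/4/15/1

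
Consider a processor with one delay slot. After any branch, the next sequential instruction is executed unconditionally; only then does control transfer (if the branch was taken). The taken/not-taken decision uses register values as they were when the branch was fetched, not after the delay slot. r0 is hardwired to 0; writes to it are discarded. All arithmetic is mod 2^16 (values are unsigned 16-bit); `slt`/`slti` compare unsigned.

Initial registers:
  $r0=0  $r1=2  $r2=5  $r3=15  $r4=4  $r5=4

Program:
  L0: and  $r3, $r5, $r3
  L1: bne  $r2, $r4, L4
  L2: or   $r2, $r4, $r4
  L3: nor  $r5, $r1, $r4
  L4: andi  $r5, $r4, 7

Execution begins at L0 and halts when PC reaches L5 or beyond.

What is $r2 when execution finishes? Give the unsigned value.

4

#0 and  $r3, $r5, $r3 ; 0/2/5/4/4/4
#1 bne  $r2, $r4, L4 ; 0/2/5/4/4/4 ; →target
#2 or   $r2, $r4, $r4 ; 0/2/4/4/4/4
#4 andi  $r5, $r4, 7 ; 0/2/4/4/4/4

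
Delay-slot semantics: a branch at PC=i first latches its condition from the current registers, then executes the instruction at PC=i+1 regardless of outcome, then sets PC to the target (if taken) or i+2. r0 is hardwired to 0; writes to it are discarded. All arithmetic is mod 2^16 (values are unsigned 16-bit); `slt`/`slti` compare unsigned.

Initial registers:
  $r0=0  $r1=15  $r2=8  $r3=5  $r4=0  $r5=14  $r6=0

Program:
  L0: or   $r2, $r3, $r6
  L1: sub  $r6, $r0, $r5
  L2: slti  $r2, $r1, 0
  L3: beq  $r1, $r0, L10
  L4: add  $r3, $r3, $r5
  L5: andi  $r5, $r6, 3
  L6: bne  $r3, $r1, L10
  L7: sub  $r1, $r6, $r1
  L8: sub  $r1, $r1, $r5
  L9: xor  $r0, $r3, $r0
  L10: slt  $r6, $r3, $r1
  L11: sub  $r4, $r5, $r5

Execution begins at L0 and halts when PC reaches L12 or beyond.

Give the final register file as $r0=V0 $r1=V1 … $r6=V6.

#0 or   $r2, $r3, $r6 ; 0/15/5/5/0/14/0
#1 sub  $r6, $r0, $r5 ; 0/15/5/5/0/14/65522
#2 slti  $r2, $r1, 0 ; 0/15/0/5/0/14/65522
#3 beq  $r1, $r0, L10 ; 0/15/0/5/0/14/65522 ; →fallthru
#4 add  $r3, $r3, $r5 ; 0/15/0/19/0/14/65522
#5 andi  $r5, $r6, 3 ; 0/15/0/19/0/2/65522
#6 bne  $r3, $r1, L10 ; 0/15/0/19/0/2/65522 ; →target
#7 sub  $r1, $r6, $r1 ; 0/65507/0/19/0/2/65522
#10 slt  $r6, $r3, $r1 ; 0/65507/0/19/0/2/1
#11 sub  $r4, $r5, $r5 ; 0/65507/0/19/0/2/1

$r0=0 $r1=65507 $r2=0 $r3=19 $r4=0 $r5=2 $r6=1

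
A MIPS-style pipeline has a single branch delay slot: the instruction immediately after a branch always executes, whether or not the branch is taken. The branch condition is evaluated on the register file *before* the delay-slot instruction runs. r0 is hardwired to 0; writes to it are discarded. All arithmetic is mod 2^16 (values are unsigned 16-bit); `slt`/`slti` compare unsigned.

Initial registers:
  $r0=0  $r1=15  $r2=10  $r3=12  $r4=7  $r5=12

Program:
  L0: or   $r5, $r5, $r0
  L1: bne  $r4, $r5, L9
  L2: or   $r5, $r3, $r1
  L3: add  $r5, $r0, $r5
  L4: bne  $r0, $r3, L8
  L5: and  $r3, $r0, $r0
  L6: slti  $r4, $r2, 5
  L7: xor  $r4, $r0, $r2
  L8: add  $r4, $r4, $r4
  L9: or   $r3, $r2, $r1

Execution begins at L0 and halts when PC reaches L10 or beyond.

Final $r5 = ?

[0] or   $r5, $r5, $r0  →  {$r0:0, $r1:15, $r2:10, $r3:12, $r4:7, $r5:12}
[1] bne  $r4, $r5, L9  →  {$r0:0, $r1:15, $r2:10, $r3:12, $r4:7, $r5:12}  ⟨branch taken⟩
[2] or   $r5, $r3, $r1  →  {$r0:0, $r1:15, $r2:10, $r3:12, $r4:7, $r5:15}
[9] or   $r3, $r2, $r1  →  {$r0:0, $r1:15, $r2:10, $r3:15, $r4:7, $r5:15}

15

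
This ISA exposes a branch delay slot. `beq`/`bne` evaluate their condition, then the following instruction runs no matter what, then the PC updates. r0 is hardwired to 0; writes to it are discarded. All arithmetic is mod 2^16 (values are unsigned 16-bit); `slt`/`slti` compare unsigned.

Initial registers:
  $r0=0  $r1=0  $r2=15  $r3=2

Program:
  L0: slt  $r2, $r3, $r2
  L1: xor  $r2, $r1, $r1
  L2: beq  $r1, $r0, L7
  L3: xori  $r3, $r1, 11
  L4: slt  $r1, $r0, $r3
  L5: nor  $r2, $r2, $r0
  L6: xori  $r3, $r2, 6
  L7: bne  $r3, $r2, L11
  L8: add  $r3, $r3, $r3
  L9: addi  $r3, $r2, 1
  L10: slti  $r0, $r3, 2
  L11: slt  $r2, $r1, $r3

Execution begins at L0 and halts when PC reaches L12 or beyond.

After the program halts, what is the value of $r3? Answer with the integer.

  step pc=0: slt  $r2, $r3, $r2  regs=(0,0,1,2)
  step pc=1: xor  $r2, $r1, $r1  regs=(0,0,0,2)
  step pc=2: beq  $r1, $r0, L7  cond=T  regs=(0,0,0,2)
  step pc=3: xori  $r3, $r1, 11  regs=(0,0,0,11)
  step pc=7: bne  $r3, $r2, L11  cond=T  regs=(0,0,0,11)
  step pc=8: add  $r3, $r3, $r3  regs=(0,0,0,22)
  step pc=11: slt  $r2, $r1, $r3  regs=(0,0,1,22)

22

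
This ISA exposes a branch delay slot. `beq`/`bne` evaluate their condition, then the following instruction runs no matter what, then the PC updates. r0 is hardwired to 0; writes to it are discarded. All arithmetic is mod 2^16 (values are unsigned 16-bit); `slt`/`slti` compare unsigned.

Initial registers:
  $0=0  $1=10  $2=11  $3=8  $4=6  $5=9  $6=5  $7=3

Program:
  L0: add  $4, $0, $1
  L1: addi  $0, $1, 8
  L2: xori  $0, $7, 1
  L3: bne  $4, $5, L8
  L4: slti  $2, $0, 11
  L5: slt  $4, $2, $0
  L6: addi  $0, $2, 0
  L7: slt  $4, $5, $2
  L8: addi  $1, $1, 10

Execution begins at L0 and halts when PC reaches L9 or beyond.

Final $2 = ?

#0 add  $4, $0, $1 ; 0/10/11/8/10/9/5/3
#1 addi  $0, $1, 8 ; 0/10/11/8/10/9/5/3
#2 xori  $0, $7, 1 ; 0/10/11/8/10/9/5/3
#3 bne  $4, $5, L8 ; 0/10/11/8/10/9/5/3 ; →target
#4 slti  $2, $0, 11 ; 0/10/1/8/10/9/5/3
#8 addi  $1, $1, 10 ; 0/20/1/8/10/9/5/3

1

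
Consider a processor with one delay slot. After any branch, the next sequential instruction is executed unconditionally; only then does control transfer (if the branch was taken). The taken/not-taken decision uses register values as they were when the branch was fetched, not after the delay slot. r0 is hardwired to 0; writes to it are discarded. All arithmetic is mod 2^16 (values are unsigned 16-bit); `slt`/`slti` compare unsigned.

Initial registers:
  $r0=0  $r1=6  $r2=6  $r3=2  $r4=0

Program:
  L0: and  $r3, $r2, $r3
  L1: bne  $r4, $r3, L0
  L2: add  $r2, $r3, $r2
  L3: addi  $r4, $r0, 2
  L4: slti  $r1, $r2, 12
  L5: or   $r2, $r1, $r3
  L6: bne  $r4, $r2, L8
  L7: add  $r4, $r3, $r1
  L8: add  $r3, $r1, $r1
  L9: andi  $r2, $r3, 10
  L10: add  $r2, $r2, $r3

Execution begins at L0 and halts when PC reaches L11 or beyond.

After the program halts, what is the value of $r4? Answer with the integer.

1

[0] and  $r3, $r2, $r3  →  {$r0:0, $r1:6, $r2:6, $r3:2, $r4:0}
[1] bne  $r4, $r3, L0  →  {$r0:0, $r1:6, $r2:6, $r3:2, $r4:0}  ⟨branch taken⟩
[2] add  $r2, $r3, $r2  →  {$r0:0, $r1:6, $r2:8, $r3:2, $r4:0}
[0] and  $r3, $r2, $r3  →  {$r0:0, $r1:6, $r2:8, $r3:0, $r4:0}
[1] bne  $r4, $r3, L0  →  {$r0:0, $r1:6, $r2:8, $r3:0, $r4:0}  ⟨branch fallthrough⟩
[2] add  $r2, $r3, $r2  →  {$r0:0, $r1:6, $r2:8, $r3:0, $r4:0}
[3] addi  $r4, $r0, 2  →  {$r0:0, $r1:6, $r2:8, $r3:0, $r4:2}
[4] slti  $r1, $r2, 12  →  {$r0:0, $r1:1, $r2:8, $r3:0, $r4:2}
[5] or   $r2, $r1, $r3  →  {$r0:0, $r1:1, $r2:1, $r3:0, $r4:2}
[6] bne  $r4, $r2, L8  →  {$r0:0, $r1:1, $r2:1, $r3:0, $r4:2}  ⟨branch taken⟩
[7] add  $r4, $r3, $r1  →  {$r0:0, $r1:1, $r2:1, $r3:0, $r4:1}
[8] add  $r3, $r1, $r1  →  {$r0:0, $r1:1, $r2:1, $r3:2, $r4:1}
[9] andi  $r2, $r3, 10  →  {$r0:0, $r1:1, $r2:2, $r3:2, $r4:1}
[10] add  $r2, $r2, $r3  →  {$r0:0, $r1:1, $r2:4, $r3:2, $r4:1}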